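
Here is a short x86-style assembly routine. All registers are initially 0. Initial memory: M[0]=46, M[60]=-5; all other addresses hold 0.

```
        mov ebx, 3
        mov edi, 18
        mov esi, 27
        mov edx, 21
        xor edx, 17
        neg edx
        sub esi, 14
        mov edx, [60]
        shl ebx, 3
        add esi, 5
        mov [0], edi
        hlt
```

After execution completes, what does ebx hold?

24

mov ebx, 3 → ebx=3
mov edi, 18 → edi=18
mov esi, 27 → esi=27
mov edx, 21 → edx=21
xor edx, 17 → edx=21^17=4
neg edx → edx=-(4)=-4
sub esi, 14 → esi=27-14=13
mov edx, [60] → edx=M[60]=-5
shl ebx, 3 → ebx=3<<3=24
add esi, 5 → esi=13+5=18
mov [0], edi → M[0]=18
halt.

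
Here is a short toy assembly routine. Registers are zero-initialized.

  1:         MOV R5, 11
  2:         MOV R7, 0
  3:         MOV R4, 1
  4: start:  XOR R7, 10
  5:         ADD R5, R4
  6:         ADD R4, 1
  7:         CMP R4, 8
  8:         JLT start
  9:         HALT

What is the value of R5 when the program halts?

39

after MOV R5, 11: R5=11
after MOV R7, 0: R7=0
after MOV R4, 1: R4=1
after XOR R7, 10: R7=0^10=10
after ADD R5, R4: R5=11+1=12
after ADD R4, 1: R4=1+1=2
CMP R4, 8  (cmp 2,8)
JLT start: taken
after XOR R7, 10: R7=10^10=0
after ADD R5, R4: R5=12+2=14
after ADD R4, 1: R4=2+1=3
CMP R4, 8  (cmp 3,8)
JLT start: taken
after XOR R7, 10: R7=0^10=10
after ADD R5, R4: R5=14+3=17
after ADD R4, 1: R4=3+1=4
CMP R4, 8  (cmp 4,8)
JLT start: taken
after XOR R7, 10: R7=10^10=0
after ADD R5, R4: R5=17+4=21
after ADD R4, 1: R4=4+1=5
CMP R4, 8  (cmp 5,8)
JLT start: taken
after XOR R7, 10: R7=0^10=10
after ADD R5, R4: R5=21+5=26
after ADD R4, 1: R4=5+1=6
CMP R4, 8  (cmp 6,8)
JLT start: taken
after XOR R7, 10: R7=10^10=0
after ADD R5, R4: R5=26+6=32
after ADD R4, 1: R4=6+1=7
CMP R4, 8  (cmp 7,8)
JLT start: taken
after XOR R7, 10: R7=0^10=10
after ADD R5, R4: R5=32+7=39
after ADD R4, 1: R4=7+1=8
CMP R4, 8  (cmp 8,8)
JLT start: not taken
halt.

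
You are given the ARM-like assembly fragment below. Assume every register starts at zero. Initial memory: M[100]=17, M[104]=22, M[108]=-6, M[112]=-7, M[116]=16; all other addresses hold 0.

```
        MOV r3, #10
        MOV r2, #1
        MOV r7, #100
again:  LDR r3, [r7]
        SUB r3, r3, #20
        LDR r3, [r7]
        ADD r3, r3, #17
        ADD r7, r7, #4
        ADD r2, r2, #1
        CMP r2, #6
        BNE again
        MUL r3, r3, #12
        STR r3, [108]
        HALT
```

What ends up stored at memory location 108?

396

after MOV r3, #10: r3=10
after MOV r2, #1: r2=1
after MOV r7, #100: r7=100
after LDR r3, [r7]: r3=M[100]=17
after SUB r3, r3, #20: r3=17-20=-3
after LDR r3, [r7]: r3=M[100]=17
after ADD r3, r3, #17: r3=17+17=34
after ADD r7, r7, #4: r7=100+4=104
after ADD r2, r2, #1: r2=1+1=2
CMP r2, #6  (cmp 2,6)
BNE again: taken
after LDR r3, [r7]: r3=M[104]=22
after SUB r3, r3, #20: r3=22-20=2
after LDR r3, [r7]: r3=M[104]=22
after ADD r3, r3, #17: r3=22+17=39
after ADD r7, r7, #4: r7=104+4=108
after ADD r2, r2, #1: r2=2+1=3
CMP r2, #6  (cmp 3,6)
BNE again: taken
after LDR r3, [r7]: r3=M[108]=-6
after SUB r3, r3, #20: r3=(-6)-20=-26
after LDR r3, [r7]: r3=M[108]=-6
after ADD r3, r3, #17: r3=(-6)+17=11
after ADD r7, r7, #4: r7=108+4=112
after ADD r2, r2, #1: r2=3+1=4
CMP r2, #6  (cmp 4,6)
BNE again: taken
after LDR r3, [r7]: r3=M[112]=-7
after SUB r3, r3, #20: r3=(-7)-20=-27
after LDR r3, [r7]: r3=M[112]=-7
after ADD r3, r3, #17: r3=(-7)+17=10
after ADD r7, r7, #4: r7=112+4=116
after ADD r2, r2, #1: r2=4+1=5
CMP r2, #6  (cmp 5,6)
BNE again: taken
after LDR r3, [r7]: r3=M[116]=16
after SUB r3, r3, #20: r3=16-20=-4
after LDR r3, [r7]: r3=M[116]=16
after ADD r3, r3, #17: r3=16+17=33
after ADD r7, r7, #4: r7=116+4=120
after ADD r2, r2, #1: r2=5+1=6
CMP r2, #6  (cmp 6,6)
BNE again: not taken
after MUL r3, r3, #12: r3=33*12=396
STR r3, [108] → M[108]=396
halt.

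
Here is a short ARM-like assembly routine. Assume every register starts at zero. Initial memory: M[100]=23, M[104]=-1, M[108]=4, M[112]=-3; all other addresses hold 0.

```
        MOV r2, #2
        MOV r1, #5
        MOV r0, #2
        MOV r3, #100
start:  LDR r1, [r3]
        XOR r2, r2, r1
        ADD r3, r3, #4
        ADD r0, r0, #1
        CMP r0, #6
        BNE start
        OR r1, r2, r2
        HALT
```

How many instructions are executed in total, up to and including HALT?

30

r2=2
r1=5
r0=2
r3=100
r1=M[100]=23
r2=2^23=21
r3=100+4=104
r0=2+1=3
CMP r0, #6  (cmp 3,6)
BNE start: taken
r1=M[104]=-1
r2=21^(-1)=-22
r3=104+4=108
r0=3+1=4
CMP r0, #6  (cmp 4,6)
BNE start: taken
r1=M[108]=4
r2=(-22)^4=-18
r3=108+4=112
r0=4+1=5
CMP r0, #6  (cmp 5,6)
BNE start: taken
r1=M[112]=-3
r2=(-18)^(-3)=19
r3=112+4=116
r0=5+1=6
CMP r0, #6  (cmp 6,6)
BNE start: not taken
r1=19|19=19
halt.
Total executed instructions: 30.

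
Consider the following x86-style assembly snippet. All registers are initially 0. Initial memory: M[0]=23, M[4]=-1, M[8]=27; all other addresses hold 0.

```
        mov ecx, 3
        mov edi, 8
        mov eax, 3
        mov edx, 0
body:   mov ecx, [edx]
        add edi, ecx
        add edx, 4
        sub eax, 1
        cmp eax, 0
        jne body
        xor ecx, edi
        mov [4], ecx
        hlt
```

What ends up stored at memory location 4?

34

mov ecx, 3 → ecx=3
mov edi, 8 → edi=8
mov eax, 3 → eax=3
mov edx, 0 → edx=0
mov ecx, [edx] → ecx=M[0]=23
add edi, ecx → edi=8+23=31
add edx, 4 → edx=0+4=4
sub eax, 1 → eax=3-1=2
cmp eax, 0  (cmp 2,0)
jne body: taken
mov ecx, [edx] → ecx=M[4]=-1
add edi, ecx → edi=31+(-1)=30
add edx, 4 → edx=4+4=8
sub eax, 1 → eax=2-1=1
cmp eax, 0  (cmp 1,0)
jne body: taken
mov ecx, [edx] → ecx=M[8]=27
add edi, ecx → edi=30+27=57
add edx, 4 → edx=8+4=12
sub eax, 1 → eax=1-1=0
cmp eax, 0  (cmp 0,0)
jne body: not taken
xor ecx, edi → ecx=27^57=34
mov [4], ecx → M[4]=34
halt.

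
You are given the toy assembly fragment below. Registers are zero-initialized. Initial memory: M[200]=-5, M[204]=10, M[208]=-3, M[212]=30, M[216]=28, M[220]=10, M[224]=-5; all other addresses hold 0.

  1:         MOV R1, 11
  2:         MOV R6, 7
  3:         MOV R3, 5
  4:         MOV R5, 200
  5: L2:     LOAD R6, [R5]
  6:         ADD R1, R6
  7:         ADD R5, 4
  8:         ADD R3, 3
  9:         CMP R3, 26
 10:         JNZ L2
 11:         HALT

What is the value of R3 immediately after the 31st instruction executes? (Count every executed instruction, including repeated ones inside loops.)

R1=11
R6=7
R3=5
R5=200
R6=M[200]=-5
R1=11+(-5)=6
R5=200+4=204
R3=5+3=8
CMP R3, 26  (cmp 8,26)
JNZ L2: taken
R6=M[204]=10
R1=6+10=16
R5=204+4=208
R3=8+3=11
CMP R3, 26  (cmp 11,26)
JNZ L2: taken
R6=M[208]=-3
R1=16+(-3)=13
R5=208+4=212
R3=11+3=14
CMP R3, 26  (cmp 14,26)
JNZ L2: taken
R6=M[212]=30
R1=13+30=43
R5=212+4=216
R3=14+3=17
CMP R3, 26  (cmp 17,26)
JNZ L2: taken
R6=M[216]=28
R1=43+28=71
R5=216+4=220
After step 31: R3 = 17.

17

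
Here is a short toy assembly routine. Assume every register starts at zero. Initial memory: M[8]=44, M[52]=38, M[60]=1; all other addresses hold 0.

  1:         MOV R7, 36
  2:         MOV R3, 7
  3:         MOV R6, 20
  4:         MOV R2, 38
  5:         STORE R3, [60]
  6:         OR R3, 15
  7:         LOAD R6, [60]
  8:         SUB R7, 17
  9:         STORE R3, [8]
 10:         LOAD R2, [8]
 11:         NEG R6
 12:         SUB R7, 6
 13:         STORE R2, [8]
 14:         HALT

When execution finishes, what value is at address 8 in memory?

15

MOV R7, 36 → R7=36
MOV R3, 7 → R3=7
MOV R6, 20 → R6=20
MOV R2, 38 → R2=38
STORE R3, [60] → M[60]=7
OR R3, 15 → R3=7|15=15
LOAD R6, [60] → R6=M[60]=7
SUB R7, 17 → R7=36-17=19
STORE R3, [8] → M[8]=15
LOAD R2, [8] → R2=M[8]=15
NEG R6 → R6=-(7)=-7
SUB R7, 6 → R7=19-6=13
STORE R2, [8] → M[8]=15
halt.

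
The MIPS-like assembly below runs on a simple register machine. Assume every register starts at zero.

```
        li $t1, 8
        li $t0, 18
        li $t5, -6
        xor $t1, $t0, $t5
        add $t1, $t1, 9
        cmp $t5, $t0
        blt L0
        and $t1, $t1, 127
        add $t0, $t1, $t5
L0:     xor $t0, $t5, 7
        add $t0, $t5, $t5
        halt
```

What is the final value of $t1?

li $t1, 8 → $t1=8
li $t0, 18 → $t0=18
li $t5, -6 → $t5=-6
xor $t1, $t0, $t5 → $t1=18^(-6)=-24
add $t1, $t1, 9 → $t1=(-24)+9=-15
cmp $t5, $t0  (cmp -6,18)
blt L0: taken
xor $t0, $t5, 7 → $t0=(-6)^7=-3
add $t0, $t5, $t5 → $t0=(-6)+(-6)=-12
halt.

-15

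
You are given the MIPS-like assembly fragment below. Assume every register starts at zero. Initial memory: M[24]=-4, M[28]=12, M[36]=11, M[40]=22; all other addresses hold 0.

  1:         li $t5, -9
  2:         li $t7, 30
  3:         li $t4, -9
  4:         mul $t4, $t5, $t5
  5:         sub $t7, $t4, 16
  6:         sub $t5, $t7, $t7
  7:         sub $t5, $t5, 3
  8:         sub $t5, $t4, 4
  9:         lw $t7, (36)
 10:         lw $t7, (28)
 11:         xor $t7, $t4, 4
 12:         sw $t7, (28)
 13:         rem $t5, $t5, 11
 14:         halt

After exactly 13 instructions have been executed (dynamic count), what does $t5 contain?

after li $t5, -9: $t5=-9
after li $t7, 30: $t7=30
after li $t4, -9: $t4=-9
after mul $t4, $t5, $t5: $t4=(-9)*(-9)=81
after sub $t7, $t4, 16: $t7=81-16=65
after sub $t5, $t7, $t7: $t5=65-65=0
after sub $t5, $t5, 3: $t5=0-3=-3
after sub $t5, $t4, 4: $t5=81-4=77
after lw $t7, (36): $t7=M[36]=11
after lw $t7, (28): $t7=M[28]=12
after xor $t7, $t4, 4: $t7=81^4=85
sw $t7, (28) → M[28]=85
after rem $t5, $t5, 11: $t5=77%11=0
After step 13: $t5 = 0.

0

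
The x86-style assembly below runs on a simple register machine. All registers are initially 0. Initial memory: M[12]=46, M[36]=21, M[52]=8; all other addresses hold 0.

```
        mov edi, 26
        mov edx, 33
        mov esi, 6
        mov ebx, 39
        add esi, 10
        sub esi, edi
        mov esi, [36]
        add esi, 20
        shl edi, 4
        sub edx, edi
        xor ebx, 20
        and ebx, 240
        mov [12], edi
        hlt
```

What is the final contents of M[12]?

mov edi, 26 → edi=26
mov edx, 33 → edx=33
mov esi, 6 → esi=6
mov ebx, 39 → ebx=39
add esi, 10 → esi=6+10=16
sub esi, edi → esi=16-26=-10
mov esi, [36] → esi=M[36]=21
add esi, 20 → esi=21+20=41
shl edi, 4 → edi=26<<4=416
sub edx, edi → edx=33-416=-383
xor ebx, 20 → ebx=39^20=51
and ebx, 240 → ebx=51&240=48
mov [12], edi → M[12]=416
halt.

416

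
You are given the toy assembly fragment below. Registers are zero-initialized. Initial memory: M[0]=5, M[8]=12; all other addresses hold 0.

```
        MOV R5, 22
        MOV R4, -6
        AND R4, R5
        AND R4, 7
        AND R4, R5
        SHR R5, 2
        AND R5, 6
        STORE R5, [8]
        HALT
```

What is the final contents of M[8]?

4

MOV R5, 22 → R5=22
MOV R4, -6 → R4=-6
AND R4, R5 → R4=(-6)&22=18
AND R4, 7 → R4=18&7=2
AND R4, R5 → R4=2&22=2
SHR R5, 2 → R5=22>>2=5
AND R5, 6 → R5=5&6=4
STORE R5, [8] → M[8]=4
halt.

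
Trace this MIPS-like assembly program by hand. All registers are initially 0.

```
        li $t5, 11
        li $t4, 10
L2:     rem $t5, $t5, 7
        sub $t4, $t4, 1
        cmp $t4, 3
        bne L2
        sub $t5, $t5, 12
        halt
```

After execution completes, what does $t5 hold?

$t5=11
$t4=10
$t5=11%7=4
$t4=10-1=9
cmp $t4, 3  (cmp 9,3)
bne L2: taken
$t5=4%7=4
$t4=9-1=8
cmp $t4, 3  (cmp 8,3)
bne L2: taken
$t5=4%7=4
$t4=8-1=7
cmp $t4, 3  (cmp 7,3)
bne L2: taken
$t5=4%7=4
$t4=7-1=6
cmp $t4, 3  (cmp 6,3)
bne L2: taken
$t5=4%7=4
$t4=6-1=5
cmp $t4, 3  (cmp 5,3)
bne L2: taken
$t5=4%7=4
$t4=5-1=4
cmp $t4, 3  (cmp 4,3)
bne L2: taken
$t5=4%7=4
$t4=4-1=3
cmp $t4, 3  (cmp 3,3)
bne L2: not taken
$t5=4-12=-8
halt.

-8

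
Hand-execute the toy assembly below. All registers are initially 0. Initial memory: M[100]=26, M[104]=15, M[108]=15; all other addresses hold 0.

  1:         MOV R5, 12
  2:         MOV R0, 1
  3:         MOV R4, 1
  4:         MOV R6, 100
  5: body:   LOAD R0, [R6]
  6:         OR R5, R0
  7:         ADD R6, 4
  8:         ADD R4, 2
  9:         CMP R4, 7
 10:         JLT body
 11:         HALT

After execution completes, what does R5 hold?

31

R5=12
R0=1
R4=1
R6=100
R0=M[100]=26
R5=12|26=30
R6=100+4=104
R4=1+2=3
CMP R4, 7  (cmp 3,7)
JLT body: taken
R0=M[104]=15
R5=30|15=31
R6=104+4=108
R4=3+2=5
CMP R4, 7  (cmp 5,7)
JLT body: taken
R0=M[108]=15
R5=31|15=31
R6=108+4=112
R4=5+2=7
CMP R4, 7  (cmp 7,7)
JLT body: not taken
halt.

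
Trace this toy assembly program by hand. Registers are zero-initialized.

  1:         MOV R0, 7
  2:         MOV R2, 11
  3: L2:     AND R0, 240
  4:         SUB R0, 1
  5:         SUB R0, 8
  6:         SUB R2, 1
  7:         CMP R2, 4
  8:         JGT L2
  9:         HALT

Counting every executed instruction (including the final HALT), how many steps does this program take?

after MOV R0, 7: R0=7
after MOV R2, 11: R2=11
after AND R0, 240: R0=7&240=0
after SUB R0, 1: R0=0-1=-1
after SUB R0, 8: R0=(-1)-8=-9
after SUB R2, 1: R2=11-1=10
CMP R2, 4  (cmp 10,4)
JGT L2: taken
after AND R0, 240: R0=(-9)&240=240
after SUB R0, 1: R0=240-1=239
after SUB R0, 8: R0=239-8=231
after SUB R2, 1: R2=10-1=9
CMP R2, 4  (cmp 9,4)
JGT L2: taken
after AND R0, 240: R0=231&240=224
after SUB R0, 1: R0=224-1=223
after SUB R0, 8: R0=223-8=215
after SUB R2, 1: R2=9-1=8
CMP R2, 4  (cmp 8,4)
JGT L2: taken
after AND R0, 240: R0=215&240=208
after SUB R0, 1: R0=208-1=207
after SUB R0, 8: R0=207-8=199
after SUB R2, 1: R2=8-1=7
CMP R2, 4  (cmp 7,4)
JGT L2: taken
after AND R0, 240: R0=199&240=192
after SUB R0, 1: R0=192-1=191
after SUB R0, 8: R0=191-8=183
after SUB R2, 1: R2=7-1=6
CMP R2, 4  (cmp 6,4)
JGT L2: taken
after AND R0, 240: R0=183&240=176
after SUB R0, 1: R0=176-1=175
after SUB R0, 8: R0=175-8=167
after SUB R2, 1: R2=6-1=5
CMP R2, 4  (cmp 5,4)
JGT L2: taken
after AND R0, 240: R0=167&240=160
after SUB R0, 1: R0=160-1=159
after SUB R0, 8: R0=159-8=151
after SUB R2, 1: R2=5-1=4
CMP R2, 4  (cmp 4,4)
JGT L2: not taken
halt.
Total executed instructions: 45.

45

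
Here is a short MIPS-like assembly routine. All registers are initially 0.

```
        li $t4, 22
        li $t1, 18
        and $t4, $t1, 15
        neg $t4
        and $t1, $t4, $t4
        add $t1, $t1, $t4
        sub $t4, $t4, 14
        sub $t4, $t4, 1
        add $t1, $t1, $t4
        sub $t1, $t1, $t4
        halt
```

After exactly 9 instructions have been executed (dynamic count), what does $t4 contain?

-17

$t4=22
$t1=18
$t4=18&15=2
$t4=-(2)=-2
$t1=(-2)&(-2)=-2
$t1=(-2)+(-2)=-4
$t4=(-2)-14=-16
$t4=(-16)-1=-17
$t1=(-4)+(-17)=-21
After step 9: $t4 = -17.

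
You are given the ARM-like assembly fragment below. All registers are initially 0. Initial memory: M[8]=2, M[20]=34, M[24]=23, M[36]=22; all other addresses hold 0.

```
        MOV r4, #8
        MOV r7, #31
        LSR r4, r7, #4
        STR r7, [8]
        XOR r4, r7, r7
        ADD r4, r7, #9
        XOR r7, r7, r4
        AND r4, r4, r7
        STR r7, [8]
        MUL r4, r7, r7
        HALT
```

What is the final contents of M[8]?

after MOV r4, #8: r4=8
after MOV r7, #31: r7=31
after LSR r4, r7, #4: r4=31>>4=1
STR r7, [8] → M[8]=31
after XOR r4, r7, r7: r4=31^31=0
after ADD r4, r7, #9: r4=31+9=40
after XOR r7, r7, r4: r7=31^40=55
after AND r4, r4, r7: r4=40&55=32
STR r7, [8] → M[8]=55
after MUL r4, r7, r7: r4=55*55=3025
halt.

55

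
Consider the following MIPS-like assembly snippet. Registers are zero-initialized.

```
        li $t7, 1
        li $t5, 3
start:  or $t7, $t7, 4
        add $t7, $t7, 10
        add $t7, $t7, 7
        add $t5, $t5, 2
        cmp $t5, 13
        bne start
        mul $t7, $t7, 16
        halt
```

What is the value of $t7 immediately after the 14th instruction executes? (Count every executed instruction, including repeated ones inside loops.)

li $t7, 1 → $t7=1
li $t5, 3 → $t5=3
or $t7, $t7, 4 → $t7=1|4=5
add $t7, $t7, 10 → $t7=5+10=15
add $t7, $t7, 7 → $t7=15+7=22
add $t5, $t5, 2 → $t5=3+2=5
cmp $t5, 13  (cmp 5,13)
bne start: taken
or $t7, $t7, 4 → $t7=22|4=22
add $t7, $t7, 10 → $t7=22+10=32
add $t7, $t7, 7 → $t7=32+7=39
add $t5, $t5, 2 → $t5=5+2=7
cmp $t5, 13  (cmp 7,13)
bne start: taken
After step 14: $t7 = 39.

39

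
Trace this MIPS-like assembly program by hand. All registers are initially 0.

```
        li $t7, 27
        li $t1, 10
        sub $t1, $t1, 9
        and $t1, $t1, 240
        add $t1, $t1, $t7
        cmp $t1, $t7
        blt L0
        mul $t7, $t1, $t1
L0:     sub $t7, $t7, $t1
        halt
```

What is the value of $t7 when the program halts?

$t7=27
$t1=10
$t1=10-9=1
$t1=1&240=0
$t1=0+27=27
cmp $t1, $t7  (cmp 27,27)
blt L0: not taken
$t7=27*27=729
$t7=729-27=702
halt.

702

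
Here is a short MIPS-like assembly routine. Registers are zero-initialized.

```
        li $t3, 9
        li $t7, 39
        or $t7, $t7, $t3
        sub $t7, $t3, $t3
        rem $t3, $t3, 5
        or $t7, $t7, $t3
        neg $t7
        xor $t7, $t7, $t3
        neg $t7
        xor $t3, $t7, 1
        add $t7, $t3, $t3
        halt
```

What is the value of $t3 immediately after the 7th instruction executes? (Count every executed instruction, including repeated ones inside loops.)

$t3=9
$t7=39
$t7=39|9=47
$t7=9-9=0
$t3=9%5=4
$t7=0|4=4
$t7=-(4)=-4
After step 7: $t3 = 4.

4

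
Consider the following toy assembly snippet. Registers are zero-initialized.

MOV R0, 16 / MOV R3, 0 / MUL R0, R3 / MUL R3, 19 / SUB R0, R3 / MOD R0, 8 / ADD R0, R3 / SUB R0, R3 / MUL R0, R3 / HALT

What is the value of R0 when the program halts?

after MOV R0, 16: R0=16
after MOV R3, 0: R3=0
after MUL R0, R3: R0=16*0=0
after MUL R3, 19: R3=0*19=0
after SUB R0, R3: R0=0-0=0
after MOD R0, 8: R0=0%8=0
after ADD R0, R3: R0=0+0=0
after SUB R0, R3: R0=0-0=0
after MUL R0, R3: R0=0*0=0
halt.

0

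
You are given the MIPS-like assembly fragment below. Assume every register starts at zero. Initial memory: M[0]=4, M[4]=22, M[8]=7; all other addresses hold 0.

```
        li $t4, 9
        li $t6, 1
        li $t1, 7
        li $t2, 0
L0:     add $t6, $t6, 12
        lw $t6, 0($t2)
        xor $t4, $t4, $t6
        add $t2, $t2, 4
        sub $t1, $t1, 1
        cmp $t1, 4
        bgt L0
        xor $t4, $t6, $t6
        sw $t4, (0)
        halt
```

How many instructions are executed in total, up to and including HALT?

28

$t4=9
$t6=1
$t1=7
$t2=0
$t6=1+12=13
$t6=M[0]=4
$t4=9^4=13
$t2=0+4=4
$t1=7-1=6
cmp $t1, 4  (cmp 6,4)
bgt L0: taken
$t6=4+12=16
$t6=M[4]=22
$t4=13^22=27
$t2=4+4=8
$t1=6-1=5
cmp $t1, 4  (cmp 5,4)
bgt L0: taken
$t6=22+12=34
$t6=M[8]=7
$t4=27^7=28
$t2=8+4=12
$t1=5-1=4
cmp $t1, 4  (cmp 4,4)
bgt L0: not taken
$t4=7^7=0
sw $t4, (0) → M[0]=0
halt.
Total executed instructions: 28.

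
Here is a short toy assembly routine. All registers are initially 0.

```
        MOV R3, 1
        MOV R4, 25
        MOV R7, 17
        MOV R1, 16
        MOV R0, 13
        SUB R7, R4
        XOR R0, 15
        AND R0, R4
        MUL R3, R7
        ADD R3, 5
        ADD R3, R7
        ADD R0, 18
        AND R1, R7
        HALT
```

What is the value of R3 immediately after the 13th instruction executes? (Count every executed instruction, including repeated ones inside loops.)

-11

R3=1
R4=25
R7=17
R1=16
R0=13
R7=17-25=-8
R0=13^15=2
R0=2&25=0
R3=1*(-8)=-8
R3=(-8)+5=-3
R3=(-3)+(-8)=-11
R0=0+18=18
R1=16&(-8)=16
After step 13: R3 = -11.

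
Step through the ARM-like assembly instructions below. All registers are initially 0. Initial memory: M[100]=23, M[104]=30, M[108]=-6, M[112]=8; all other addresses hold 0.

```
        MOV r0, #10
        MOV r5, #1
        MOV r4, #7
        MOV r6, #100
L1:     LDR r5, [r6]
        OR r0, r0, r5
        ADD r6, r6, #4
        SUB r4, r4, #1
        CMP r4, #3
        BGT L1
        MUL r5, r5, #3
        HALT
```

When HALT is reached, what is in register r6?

MOV r0, #10 → r0=10
MOV r5, #1 → r5=1
MOV r4, #7 → r4=7
MOV r6, #100 → r6=100
LDR r5, [r6] → r5=M[100]=23
OR r0, r0, r5 → r0=10|23=31
ADD r6, r6, #4 → r6=100+4=104
SUB r4, r4, #1 → r4=7-1=6
CMP r4, #3  (cmp 6,3)
BGT L1: taken
LDR r5, [r6] → r5=M[104]=30
OR r0, r0, r5 → r0=31|30=31
ADD r6, r6, #4 → r6=104+4=108
SUB r4, r4, #1 → r4=6-1=5
CMP r4, #3  (cmp 5,3)
BGT L1: taken
LDR r5, [r6] → r5=M[108]=-6
OR r0, r0, r5 → r0=31|(-6)=-1
ADD r6, r6, #4 → r6=108+4=112
SUB r4, r4, #1 → r4=5-1=4
CMP r4, #3  (cmp 4,3)
BGT L1: taken
LDR r5, [r6] → r5=M[112]=8
OR r0, r0, r5 → r0=(-1)|8=-1
ADD r6, r6, #4 → r6=112+4=116
SUB r4, r4, #1 → r4=4-1=3
CMP r4, #3  (cmp 3,3)
BGT L1: not taken
MUL r5, r5, #3 → r5=8*3=24
halt.

116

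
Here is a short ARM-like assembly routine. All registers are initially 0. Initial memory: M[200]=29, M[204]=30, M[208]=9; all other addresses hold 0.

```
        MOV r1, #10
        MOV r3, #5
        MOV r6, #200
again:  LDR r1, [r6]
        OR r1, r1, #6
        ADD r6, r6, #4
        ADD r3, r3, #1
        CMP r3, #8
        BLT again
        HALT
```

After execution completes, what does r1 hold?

15

after MOV r1, #10: r1=10
after MOV r3, #5: r3=5
after MOV r6, #200: r6=200
after LDR r1, [r6]: r1=M[200]=29
after OR r1, r1, #6: r1=29|6=31
after ADD r6, r6, #4: r6=200+4=204
after ADD r3, r3, #1: r3=5+1=6
CMP r3, #8  (cmp 6,8)
BLT again: taken
after LDR r1, [r6]: r1=M[204]=30
after OR r1, r1, #6: r1=30|6=30
after ADD r6, r6, #4: r6=204+4=208
after ADD r3, r3, #1: r3=6+1=7
CMP r3, #8  (cmp 7,8)
BLT again: taken
after LDR r1, [r6]: r1=M[208]=9
after OR r1, r1, #6: r1=9|6=15
after ADD r6, r6, #4: r6=208+4=212
after ADD r3, r3, #1: r3=7+1=8
CMP r3, #8  (cmp 8,8)
BLT again: not taken
halt.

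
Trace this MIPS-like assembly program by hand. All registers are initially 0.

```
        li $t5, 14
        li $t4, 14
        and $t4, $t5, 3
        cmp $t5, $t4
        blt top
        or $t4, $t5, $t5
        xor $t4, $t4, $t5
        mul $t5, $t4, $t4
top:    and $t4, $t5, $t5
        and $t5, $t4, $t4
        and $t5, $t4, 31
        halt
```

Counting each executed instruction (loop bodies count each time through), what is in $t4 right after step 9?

after li $t5, 14: $t5=14
after li $t4, 14: $t4=14
after and $t4, $t5, 3: $t4=14&3=2
cmp $t5, $t4  (cmp 14,2)
blt top: not taken
after or $t4, $t5, $t5: $t4=14|14=14
after xor $t4, $t4, $t5: $t4=14^14=0
after mul $t5, $t4, $t4: $t5=0*0=0
after and $t4, $t5, $t5: $t4=0&0=0
After step 9: $t4 = 0.

0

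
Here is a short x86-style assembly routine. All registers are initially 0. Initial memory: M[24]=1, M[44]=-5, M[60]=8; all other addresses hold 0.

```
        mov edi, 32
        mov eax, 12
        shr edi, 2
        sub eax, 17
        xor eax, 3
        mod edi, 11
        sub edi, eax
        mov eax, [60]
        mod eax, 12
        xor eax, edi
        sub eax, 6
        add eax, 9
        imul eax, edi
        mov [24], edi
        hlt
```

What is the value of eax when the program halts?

after mov edi, 32: edi=32
after mov eax, 12: eax=12
after shr edi, 2: edi=32>>2=8
after sub eax, 17: eax=12-17=-5
after xor eax, 3: eax=(-5)^3=-8
after mod edi, 11: edi=8%11=8
after sub edi, eax: edi=8-(-8)=16
after mov eax, [60]: eax=M[60]=8
after mod eax, 12: eax=8%12=8
after xor eax, edi: eax=8^16=24
after sub eax, 6: eax=24-6=18
after add eax, 9: eax=18+9=27
after imul eax, edi: eax=27*16=432
mov [24], edi → M[24]=16
halt.

432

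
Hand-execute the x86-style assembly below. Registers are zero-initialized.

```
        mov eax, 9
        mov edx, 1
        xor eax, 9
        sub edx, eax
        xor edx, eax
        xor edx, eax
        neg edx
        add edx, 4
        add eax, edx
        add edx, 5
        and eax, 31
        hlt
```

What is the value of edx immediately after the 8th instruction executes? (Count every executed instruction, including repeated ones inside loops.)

after mov eax, 9: eax=9
after mov edx, 1: edx=1
after xor eax, 9: eax=9^9=0
after sub edx, eax: edx=1-0=1
after xor edx, eax: edx=1^0=1
after xor edx, eax: edx=1^0=1
after neg edx: edx=-(1)=-1
after add edx, 4: edx=(-1)+4=3
After step 8: edx = 3.

3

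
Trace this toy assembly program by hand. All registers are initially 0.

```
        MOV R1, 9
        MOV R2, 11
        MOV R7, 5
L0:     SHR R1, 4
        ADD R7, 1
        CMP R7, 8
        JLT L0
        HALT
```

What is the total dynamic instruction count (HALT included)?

16

after MOV R1, 9: R1=9
after MOV R2, 11: R2=11
after MOV R7, 5: R7=5
after SHR R1, 4: R1=9>>4=0
after ADD R7, 1: R7=5+1=6
CMP R7, 8  (cmp 6,8)
JLT L0: taken
after SHR R1, 4: R1=0>>4=0
after ADD R7, 1: R7=6+1=7
CMP R7, 8  (cmp 7,8)
JLT L0: taken
after SHR R1, 4: R1=0>>4=0
after ADD R7, 1: R7=7+1=8
CMP R7, 8  (cmp 8,8)
JLT L0: not taken
halt.
Total executed instructions: 16.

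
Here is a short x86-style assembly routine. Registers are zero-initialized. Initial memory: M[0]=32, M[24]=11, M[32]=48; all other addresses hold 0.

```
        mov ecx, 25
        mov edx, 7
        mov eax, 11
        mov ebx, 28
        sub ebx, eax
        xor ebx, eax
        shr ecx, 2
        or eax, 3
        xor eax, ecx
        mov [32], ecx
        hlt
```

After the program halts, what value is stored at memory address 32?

6

mov ecx, 25 → ecx=25
mov edx, 7 → edx=7
mov eax, 11 → eax=11
mov ebx, 28 → ebx=28
sub ebx, eax → ebx=28-11=17
xor ebx, eax → ebx=17^11=26
shr ecx, 2 → ecx=25>>2=6
or eax, 3 → eax=11|3=11
xor eax, ecx → eax=11^6=13
mov [32], ecx → M[32]=6
halt.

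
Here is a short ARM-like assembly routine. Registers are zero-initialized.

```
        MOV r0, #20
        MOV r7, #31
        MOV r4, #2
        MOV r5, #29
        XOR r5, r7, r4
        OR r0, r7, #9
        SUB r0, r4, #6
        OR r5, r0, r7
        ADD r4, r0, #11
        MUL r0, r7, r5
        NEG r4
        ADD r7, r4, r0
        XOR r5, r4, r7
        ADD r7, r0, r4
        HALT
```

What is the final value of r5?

35

MOV r0, #20 → r0=20
MOV r7, #31 → r7=31
MOV r4, #2 → r4=2
MOV r5, #29 → r5=29
XOR r5, r7, r4 → r5=31^2=29
OR r0, r7, #9 → r0=31|9=31
SUB r0, r4, #6 → r0=2-6=-4
OR r5, r0, r7 → r5=(-4)|31=-1
ADD r4, r0, #11 → r4=(-4)+11=7
MUL r0, r7, r5 → r0=31*(-1)=-31
NEG r4 → r4=-(7)=-7
ADD r7, r4, r0 → r7=(-7)+(-31)=-38
XOR r5, r4, r7 → r5=(-7)^(-38)=35
ADD r7, r0, r4 → r7=(-31)+(-7)=-38
halt.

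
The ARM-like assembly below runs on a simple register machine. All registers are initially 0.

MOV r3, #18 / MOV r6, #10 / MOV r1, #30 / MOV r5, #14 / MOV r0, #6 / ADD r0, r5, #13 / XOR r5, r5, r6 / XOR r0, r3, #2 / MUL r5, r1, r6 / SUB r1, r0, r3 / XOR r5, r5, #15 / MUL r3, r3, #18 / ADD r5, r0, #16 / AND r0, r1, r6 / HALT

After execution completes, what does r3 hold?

324

r3=18
r6=10
r1=30
r5=14
r0=6
r0=14+13=27
r5=14^10=4
r0=18^2=16
r5=30*10=300
r1=16-18=-2
r5=300^15=291
r3=18*18=324
r5=16+16=32
r0=(-2)&10=10
halt.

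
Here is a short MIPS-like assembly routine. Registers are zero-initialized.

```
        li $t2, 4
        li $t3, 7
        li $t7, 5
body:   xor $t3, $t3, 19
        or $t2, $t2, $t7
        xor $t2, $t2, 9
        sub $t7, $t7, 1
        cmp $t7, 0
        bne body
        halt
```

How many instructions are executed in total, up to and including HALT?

$t2=4
$t3=7
$t7=5
$t3=7^19=20
$t2=4|5=5
$t2=5^9=12
$t7=5-1=4
cmp $t7, 0  (cmp 4,0)
bne body: taken
$t3=20^19=7
$t2=12|4=12
$t2=12^9=5
$t7=4-1=3
cmp $t7, 0  (cmp 3,0)
bne body: taken
$t3=7^19=20
$t2=5|3=7
$t2=7^9=14
$t7=3-1=2
cmp $t7, 0  (cmp 2,0)
bne body: taken
$t3=20^19=7
$t2=14|2=14
$t2=14^9=7
$t7=2-1=1
cmp $t7, 0  (cmp 1,0)
bne body: taken
$t3=7^19=20
$t2=7|1=7
$t2=7^9=14
$t7=1-1=0
cmp $t7, 0  (cmp 0,0)
bne body: not taken
halt.
Total executed instructions: 34.

34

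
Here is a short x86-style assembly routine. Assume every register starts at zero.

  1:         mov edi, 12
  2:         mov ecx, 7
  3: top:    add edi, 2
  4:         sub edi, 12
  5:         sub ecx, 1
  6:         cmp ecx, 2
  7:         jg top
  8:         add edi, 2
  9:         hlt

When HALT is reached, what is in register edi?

after mov edi, 12: edi=12
after mov ecx, 7: ecx=7
after add edi, 2: edi=12+2=14
after sub edi, 12: edi=14-12=2
after sub ecx, 1: ecx=7-1=6
cmp ecx, 2  (cmp 6,2)
jg top: taken
after add edi, 2: edi=2+2=4
after sub edi, 12: edi=4-12=-8
after sub ecx, 1: ecx=6-1=5
cmp ecx, 2  (cmp 5,2)
jg top: taken
after add edi, 2: edi=(-8)+2=-6
after sub edi, 12: edi=(-6)-12=-18
after sub ecx, 1: ecx=5-1=4
cmp ecx, 2  (cmp 4,2)
jg top: taken
after add edi, 2: edi=(-18)+2=-16
after sub edi, 12: edi=(-16)-12=-28
after sub ecx, 1: ecx=4-1=3
cmp ecx, 2  (cmp 3,2)
jg top: taken
after add edi, 2: edi=(-28)+2=-26
after sub edi, 12: edi=(-26)-12=-38
after sub ecx, 1: ecx=3-1=2
cmp ecx, 2  (cmp 2,2)
jg top: not taken
after add edi, 2: edi=(-38)+2=-36
halt.

-36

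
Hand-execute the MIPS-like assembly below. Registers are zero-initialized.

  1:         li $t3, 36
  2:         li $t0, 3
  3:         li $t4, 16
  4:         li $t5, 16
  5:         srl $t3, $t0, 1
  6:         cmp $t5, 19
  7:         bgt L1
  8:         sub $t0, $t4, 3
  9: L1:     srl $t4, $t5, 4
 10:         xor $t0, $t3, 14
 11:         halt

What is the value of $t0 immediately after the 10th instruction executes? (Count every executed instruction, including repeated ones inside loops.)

after li $t3, 36: $t3=36
after li $t0, 3: $t0=3
after li $t4, 16: $t4=16
after li $t5, 16: $t5=16
after srl $t3, $t0, 1: $t3=3>>1=1
cmp $t5, 19  (cmp 16,19)
bgt L1: not taken
after sub $t0, $t4, 3: $t0=16-3=13
after srl $t4, $t5, 4: $t4=16>>4=1
after xor $t0, $t3, 14: $t0=1^14=15
After step 10: $t0 = 15.

15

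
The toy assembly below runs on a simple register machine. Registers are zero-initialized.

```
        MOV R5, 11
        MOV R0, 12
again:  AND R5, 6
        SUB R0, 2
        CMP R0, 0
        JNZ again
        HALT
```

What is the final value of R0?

R5=11
R0=12
R5=11&6=2
R0=12-2=10
CMP R0, 0  (cmp 10,0)
JNZ again: taken
R5=2&6=2
R0=10-2=8
CMP R0, 0  (cmp 8,0)
JNZ again: taken
R5=2&6=2
R0=8-2=6
CMP R0, 0  (cmp 6,0)
JNZ again: taken
R5=2&6=2
R0=6-2=4
CMP R0, 0  (cmp 4,0)
JNZ again: taken
R5=2&6=2
R0=4-2=2
CMP R0, 0  (cmp 2,0)
JNZ again: taken
R5=2&6=2
R0=2-2=0
CMP R0, 0  (cmp 0,0)
JNZ again: not taken
halt.

0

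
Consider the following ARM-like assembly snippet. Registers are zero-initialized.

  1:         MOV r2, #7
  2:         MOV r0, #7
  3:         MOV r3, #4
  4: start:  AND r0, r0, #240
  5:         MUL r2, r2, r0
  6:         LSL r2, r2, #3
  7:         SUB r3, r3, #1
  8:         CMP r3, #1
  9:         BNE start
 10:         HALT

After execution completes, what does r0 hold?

after MOV r2, #7: r2=7
after MOV r0, #7: r0=7
after MOV r3, #4: r3=4
after AND r0, r0, #240: r0=7&240=0
after MUL r2, r2, r0: r2=7*0=0
after LSL r2, r2, #3: r2=0<<3=0
after SUB r3, r3, #1: r3=4-1=3
CMP r3, #1  (cmp 3,1)
BNE start: taken
after AND r0, r0, #240: r0=0&240=0
after MUL r2, r2, r0: r2=0*0=0
after LSL r2, r2, #3: r2=0<<3=0
after SUB r3, r3, #1: r3=3-1=2
CMP r3, #1  (cmp 2,1)
BNE start: taken
after AND r0, r0, #240: r0=0&240=0
after MUL r2, r2, r0: r2=0*0=0
after LSL r2, r2, #3: r2=0<<3=0
after SUB r3, r3, #1: r3=2-1=1
CMP r3, #1  (cmp 1,1)
BNE start: not taken
halt.

0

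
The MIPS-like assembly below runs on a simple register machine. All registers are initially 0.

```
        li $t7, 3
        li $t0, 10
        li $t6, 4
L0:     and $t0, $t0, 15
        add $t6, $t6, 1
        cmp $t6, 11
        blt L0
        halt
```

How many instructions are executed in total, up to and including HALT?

32

after li $t7, 3: $t7=3
after li $t0, 10: $t0=10
after li $t6, 4: $t6=4
after and $t0, $t0, 15: $t0=10&15=10
after add $t6, $t6, 1: $t6=4+1=5
cmp $t6, 11  (cmp 5,11)
blt L0: taken
after and $t0, $t0, 15: $t0=10&15=10
after add $t6, $t6, 1: $t6=5+1=6
cmp $t6, 11  (cmp 6,11)
blt L0: taken
after and $t0, $t0, 15: $t0=10&15=10
after add $t6, $t6, 1: $t6=6+1=7
cmp $t6, 11  (cmp 7,11)
blt L0: taken
after and $t0, $t0, 15: $t0=10&15=10
after add $t6, $t6, 1: $t6=7+1=8
cmp $t6, 11  (cmp 8,11)
blt L0: taken
after and $t0, $t0, 15: $t0=10&15=10
after add $t6, $t6, 1: $t6=8+1=9
cmp $t6, 11  (cmp 9,11)
blt L0: taken
after and $t0, $t0, 15: $t0=10&15=10
after add $t6, $t6, 1: $t6=9+1=10
cmp $t6, 11  (cmp 10,11)
blt L0: taken
after and $t0, $t0, 15: $t0=10&15=10
after add $t6, $t6, 1: $t6=10+1=11
cmp $t6, 11  (cmp 11,11)
blt L0: not taken
halt.
Total executed instructions: 32.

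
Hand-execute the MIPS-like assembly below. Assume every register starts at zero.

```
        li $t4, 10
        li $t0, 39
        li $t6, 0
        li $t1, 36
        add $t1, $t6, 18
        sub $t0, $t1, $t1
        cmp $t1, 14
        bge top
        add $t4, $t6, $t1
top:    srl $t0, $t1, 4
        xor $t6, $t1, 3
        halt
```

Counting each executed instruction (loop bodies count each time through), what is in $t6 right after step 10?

17

li $t4, 10 → $t4=10
li $t0, 39 → $t0=39
li $t6, 0 → $t6=0
li $t1, 36 → $t1=36
add $t1, $t6, 18 → $t1=0+18=18
sub $t0, $t1, $t1 → $t0=18-18=0
cmp $t1, 14  (cmp 18,14)
bge top: taken
srl $t0, $t1, 4 → $t0=18>>4=1
xor $t6, $t1, 3 → $t6=18^3=17
After step 10: $t6 = 17.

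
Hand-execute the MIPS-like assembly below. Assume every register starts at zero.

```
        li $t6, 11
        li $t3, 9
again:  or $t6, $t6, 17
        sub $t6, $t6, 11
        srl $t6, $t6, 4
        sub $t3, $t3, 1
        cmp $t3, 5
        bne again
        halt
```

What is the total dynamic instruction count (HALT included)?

after li $t6, 11: $t6=11
after li $t3, 9: $t3=9
after or $t6, $t6, 17: $t6=11|17=27
after sub $t6, $t6, 11: $t6=27-11=16
after srl $t6, $t6, 4: $t6=16>>4=1
after sub $t3, $t3, 1: $t3=9-1=8
cmp $t3, 5  (cmp 8,5)
bne again: taken
after or $t6, $t6, 17: $t6=1|17=17
after sub $t6, $t6, 11: $t6=17-11=6
after srl $t6, $t6, 4: $t6=6>>4=0
after sub $t3, $t3, 1: $t3=8-1=7
cmp $t3, 5  (cmp 7,5)
bne again: taken
after or $t6, $t6, 17: $t6=0|17=17
after sub $t6, $t6, 11: $t6=17-11=6
after srl $t6, $t6, 4: $t6=6>>4=0
after sub $t3, $t3, 1: $t3=7-1=6
cmp $t3, 5  (cmp 6,5)
bne again: taken
after or $t6, $t6, 17: $t6=0|17=17
after sub $t6, $t6, 11: $t6=17-11=6
after srl $t6, $t6, 4: $t6=6>>4=0
after sub $t3, $t3, 1: $t3=6-1=5
cmp $t3, 5  (cmp 5,5)
bne again: not taken
halt.
Total executed instructions: 27.

27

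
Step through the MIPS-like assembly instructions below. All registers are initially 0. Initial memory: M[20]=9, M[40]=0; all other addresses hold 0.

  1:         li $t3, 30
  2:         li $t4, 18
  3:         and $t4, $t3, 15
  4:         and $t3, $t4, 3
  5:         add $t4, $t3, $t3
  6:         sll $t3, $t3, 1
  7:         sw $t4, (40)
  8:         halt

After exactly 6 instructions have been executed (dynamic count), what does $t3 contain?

4

li $t3, 30 → $t3=30
li $t4, 18 → $t4=18
and $t4, $t3, 15 → $t4=30&15=14
and $t3, $t4, 3 → $t3=14&3=2
add $t4, $t3, $t3 → $t4=2+2=4
sll $t3, $t3, 1 → $t3=2<<1=4
After step 6: $t3 = 4.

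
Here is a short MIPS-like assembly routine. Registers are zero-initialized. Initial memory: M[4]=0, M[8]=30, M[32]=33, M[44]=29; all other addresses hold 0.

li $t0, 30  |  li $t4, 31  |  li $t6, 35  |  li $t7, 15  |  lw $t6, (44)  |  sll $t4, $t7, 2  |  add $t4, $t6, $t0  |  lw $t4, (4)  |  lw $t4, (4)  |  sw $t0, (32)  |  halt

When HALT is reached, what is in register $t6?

li $t0, 30 → $t0=30
li $t4, 31 → $t4=31
li $t6, 35 → $t6=35
li $t7, 15 → $t7=15
lw $t6, (44) → $t6=M[44]=29
sll $t4, $t7, 2 → $t4=15<<2=60
add $t4, $t6, $t0 → $t4=29+30=59
lw $t4, (4) → $t4=M[4]=0
lw $t4, (4) → $t4=M[4]=0
sw $t0, (32) → M[32]=30
halt.

29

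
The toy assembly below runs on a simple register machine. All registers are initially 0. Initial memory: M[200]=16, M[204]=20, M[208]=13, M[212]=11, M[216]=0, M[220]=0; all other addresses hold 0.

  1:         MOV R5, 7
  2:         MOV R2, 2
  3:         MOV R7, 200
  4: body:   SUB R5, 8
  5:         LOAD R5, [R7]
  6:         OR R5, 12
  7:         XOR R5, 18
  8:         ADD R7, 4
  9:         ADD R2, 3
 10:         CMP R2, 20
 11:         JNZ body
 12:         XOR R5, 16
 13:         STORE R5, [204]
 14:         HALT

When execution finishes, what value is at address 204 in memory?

14

MOV R5, 7 → R5=7
MOV R2, 2 → R2=2
MOV R7, 200 → R7=200
SUB R5, 8 → R5=7-8=-1
LOAD R5, [R7] → R5=M[200]=16
OR R5, 12 → R5=16|12=28
XOR R5, 18 → R5=28^18=14
ADD R7, 4 → R7=200+4=204
ADD R2, 3 → R2=2+3=5
CMP R2, 20  (cmp 5,20)
JNZ body: taken
SUB R5, 8 → R5=14-8=6
LOAD R5, [R7] → R5=M[204]=20
OR R5, 12 → R5=20|12=28
XOR R5, 18 → R5=28^18=14
ADD R7, 4 → R7=204+4=208
ADD R2, 3 → R2=5+3=8
CMP R2, 20  (cmp 8,20)
JNZ body: taken
SUB R5, 8 → R5=14-8=6
LOAD R5, [R7] → R5=M[208]=13
OR R5, 12 → R5=13|12=13
XOR R5, 18 → R5=13^18=31
ADD R7, 4 → R7=208+4=212
ADD R2, 3 → R2=8+3=11
CMP R2, 20  (cmp 11,20)
JNZ body: taken
SUB R5, 8 → R5=31-8=23
LOAD R5, [R7] → R5=M[212]=11
OR R5, 12 → R5=11|12=15
XOR R5, 18 → R5=15^18=29
ADD R7, 4 → R7=212+4=216
ADD R2, 3 → R2=11+3=14
CMP R2, 20  (cmp 14,20)
JNZ body: taken
SUB R5, 8 → R5=29-8=21
LOAD R5, [R7] → R5=M[216]=0
OR R5, 12 → R5=0|12=12
XOR R5, 18 → R5=12^18=30
ADD R7, 4 → R7=216+4=220
ADD R2, 3 → R2=14+3=17
CMP R2, 20  (cmp 17,20)
JNZ body: taken
SUB R5, 8 → R5=30-8=22
LOAD R5, [R7] → R5=M[220]=0
OR R5, 12 → R5=0|12=12
XOR R5, 18 → R5=12^18=30
ADD R7, 4 → R7=220+4=224
ADD R2, 3 → R2=17+3=20
CMP R2, 20  (cmp 20,20)
JNZ body: not taken
XOR R5, 16 → R5=30^16=14
STORE R5, [204] → M[204]=14
halt.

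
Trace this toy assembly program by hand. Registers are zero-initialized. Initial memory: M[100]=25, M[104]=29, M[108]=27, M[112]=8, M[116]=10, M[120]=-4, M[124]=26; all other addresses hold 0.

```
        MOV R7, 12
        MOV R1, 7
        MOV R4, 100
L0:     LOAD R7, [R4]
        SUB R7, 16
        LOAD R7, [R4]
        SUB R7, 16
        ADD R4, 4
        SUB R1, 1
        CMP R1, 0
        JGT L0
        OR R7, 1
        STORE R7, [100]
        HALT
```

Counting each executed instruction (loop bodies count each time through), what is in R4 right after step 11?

MOV R7, 12 → R7=12
MOV R1, 7 → R1=7
MOV R4, 100 → R4=100
LOAD R7, [R4] → R7=M[100]=25
SUB R7, 16 → R7=25-16=9
LOAD R7, [R4] → R7=M[100]=25
SUB R7, 16 → R7=25-16=9
ADD R4, 4 → R4=100+4=104
SUB R1, 1 → R1=7-1=6
CMP R1, 0  (cmp 6,0)
JGT L0: taken
After step 11: R4 = 104.

104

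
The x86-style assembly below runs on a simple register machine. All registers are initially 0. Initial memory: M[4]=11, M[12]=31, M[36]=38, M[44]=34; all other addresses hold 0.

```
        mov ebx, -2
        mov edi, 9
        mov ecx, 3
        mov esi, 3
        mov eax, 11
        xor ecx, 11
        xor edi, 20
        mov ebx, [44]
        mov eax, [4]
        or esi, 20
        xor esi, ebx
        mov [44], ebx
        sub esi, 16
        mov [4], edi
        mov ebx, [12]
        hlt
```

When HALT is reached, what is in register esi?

after mov ebx, -2: ebx=-2
after mov edi, 9: edi=9
after mov ecx, 3: ecx=3
after mov esi, 3: esi=3
after mov eax, 11: eax=11
after xor ecx, 11: ecx=3^11=8
after xor edi, 20: edi=9^20=29
after mov ebx, [44]: ebx=M[44]=34
after mov eax, [4]: eax=M[4]=11
after or esi, 20: esi=3|20=23
after xor esi, ebx: esi=23^34=53
mov [44], ebx → M[44]=34
after sub esi, 16: esi=53-16=37
mov [4], edi → M[4]=29
after mov ebx, [12]: ebx=M[12]=31
halt.

37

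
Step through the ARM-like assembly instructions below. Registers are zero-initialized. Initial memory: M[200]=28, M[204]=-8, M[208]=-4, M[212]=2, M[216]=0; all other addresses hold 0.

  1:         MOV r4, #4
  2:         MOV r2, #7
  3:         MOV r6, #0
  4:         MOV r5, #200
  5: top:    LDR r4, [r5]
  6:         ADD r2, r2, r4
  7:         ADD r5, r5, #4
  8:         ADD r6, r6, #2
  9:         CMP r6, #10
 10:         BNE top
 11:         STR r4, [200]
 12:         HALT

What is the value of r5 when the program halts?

220

after MOV r4, #4: r4=4
after MOV r2, #7: r2=7
after MOV r6, #0: r6=0
after MOV r5, #200: r5=200
after LDR r4, [r5]: r4=M[200]=28
after ADD r2, r2, r4: r2=7+28=35
after ADD r5, r5, #4: r5=200+4=204
after ADD r6, r6, #2: r6=0+2=2
CMP r6, #10  (cmp 2,10)
BNE top: taken
after LDR r4, [r5]: r4=M[204]=-8
after ADD r2, r2, r4: r2=35+(-8)=27
after ADD r5, r5, #4: r5=204+4=208
after ADD r6, r6, #2: r6=2+2=4
CMP r6, #10  (cmp 4,10)
BNE top: taken
after LDR r4, [r5]: r4=M[208]=-4
after ADD r2, r2, r4: r2=27+(-4)=23
after ADD r5, r5, #4: r5=208+4=212
after ADD r6, r6, #2: r6=4+2=6
CMP r6, #10  (cmp 6,10)
BNE top: taken
after LDR r4, [r5]: r4=M[212]=2
after ADD r2, r2, r4: r2=23+2=25
after ADD r5, r5, #4: r5=212+4=216
after ADD r6, r6, #2: r6=6+2=8
CMP r6, #10  (cmp 8,10)
BNE top: taken
after LDR r4, [r5]: r4=M[216]=0
after ADD r2, r2, r4: r2=25+0=25
after ADD r5, r5, #4: r5=216+4=220
after ADD r6, r6, #2: r6=8+2=10
CMP r6, #10  (cmp 10,10)
BNE top: not taken
STR r4, [200] → M[200]=0
halt.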